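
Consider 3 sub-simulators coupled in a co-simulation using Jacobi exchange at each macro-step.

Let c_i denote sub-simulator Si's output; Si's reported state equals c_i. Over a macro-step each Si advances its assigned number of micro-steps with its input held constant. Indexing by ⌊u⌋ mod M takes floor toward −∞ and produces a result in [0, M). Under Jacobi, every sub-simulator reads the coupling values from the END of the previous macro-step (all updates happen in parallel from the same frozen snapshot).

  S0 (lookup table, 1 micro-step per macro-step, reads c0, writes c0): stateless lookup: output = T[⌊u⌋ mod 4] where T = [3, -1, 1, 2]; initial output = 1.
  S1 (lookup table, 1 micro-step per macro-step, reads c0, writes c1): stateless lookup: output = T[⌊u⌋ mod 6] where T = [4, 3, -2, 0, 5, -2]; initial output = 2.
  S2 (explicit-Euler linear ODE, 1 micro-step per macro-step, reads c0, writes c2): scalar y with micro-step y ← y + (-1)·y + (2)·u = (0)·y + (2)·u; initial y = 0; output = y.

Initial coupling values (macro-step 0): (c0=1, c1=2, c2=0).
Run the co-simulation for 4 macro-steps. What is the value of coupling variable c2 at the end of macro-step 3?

c2 at macro-step 3 = 4

macro 1: S0 reads c0=1 → after 1×micro: -1; S1 reads c0=1 → after 1×micro: 3; S2 reads c0=1 → after 1×micro: 2 ⇒ (c0=-1, c1=3, c2=2)
macro 2: S0 reads c0=-1 → after 1×micro: 2; S1 reads c0=-1 → after 1×micro: -2; S2 reads c0=-1 → after 1×micro: -2 ⇒ (c0=2, c1=-2, c2=-2)
macro 3: S0 reads c0=2 → after 1×micro: 1; S1 reads c0=2 → after 1×micro: -2; S2 reads c0=2 → after 1×micro: 4 ⇒ (c0=1, c1=-2, c2=4)
macro 4: S0 reads c0=1 → after 1×micro: -1; S1 reads c0=1 → after 1×micro: 3; S2 reads c0=1 → after 1×micro: 2 ⇒ (c0=-1, c1=3, c2=2)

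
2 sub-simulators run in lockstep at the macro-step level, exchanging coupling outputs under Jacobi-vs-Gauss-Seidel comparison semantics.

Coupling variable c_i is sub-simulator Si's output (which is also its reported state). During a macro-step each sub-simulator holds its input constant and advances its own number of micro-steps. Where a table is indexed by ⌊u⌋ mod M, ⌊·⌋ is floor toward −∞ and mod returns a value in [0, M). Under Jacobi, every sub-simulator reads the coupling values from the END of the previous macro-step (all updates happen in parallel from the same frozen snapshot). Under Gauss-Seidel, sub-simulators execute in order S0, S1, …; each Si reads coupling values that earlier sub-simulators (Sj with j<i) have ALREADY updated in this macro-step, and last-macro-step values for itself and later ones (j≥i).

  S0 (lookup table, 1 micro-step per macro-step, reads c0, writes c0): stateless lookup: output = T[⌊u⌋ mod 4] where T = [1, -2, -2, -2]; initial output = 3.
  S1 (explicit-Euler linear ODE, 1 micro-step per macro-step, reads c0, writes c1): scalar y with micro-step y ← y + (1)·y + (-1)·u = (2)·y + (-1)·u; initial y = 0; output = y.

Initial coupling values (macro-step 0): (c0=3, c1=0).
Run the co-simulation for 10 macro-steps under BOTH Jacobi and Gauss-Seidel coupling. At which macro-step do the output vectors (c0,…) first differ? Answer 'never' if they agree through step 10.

first divergence at macro-step: 1

[Jacobi] macro 1: S0 reads c0=3 → after 1×micro: -2; S1 reads c0=3 → after 1×micro: -3 ⇒ (c0=-2, c1=-3)
[Jacobi] macro 2: S0 reads c0=-2 → after 1×micro: -2; S1 reads c0=-2 → after 1×micro: -4 ⇒ (c0=-2, c1=-4)
[Jacobi] macro 3: S0 reads c0=-2 → after 1×micro: -2; S1 reads c0=-2 → after 1×micro: -6 ⇒ (c0=-2, c1=-6)
[Jacobi] macro 4: S0 reads c0=-2 → after 1×micro: -2; S1 reads c0=-2 → after 1×micro: -10 ⇒ (c0=-2, c1=-10)
[Jacobi] macro 5: S0 reads c0=-2 → after 1×micro: -2; S1 reads c0=-2 → after 1×micro: -18 ⇒ (c0=-2, c1=-18)
[Jacobi] macro 6: S0 reads c0=-2 → after 1×micro: -2; S1 reads c0=-2 → after 1×micro: -34 ⇒ (c0=-2, c1=-34)
[Jacobi] macro 7: S0 reads c0=-2 → after 1×micro: -2; S1 reads c0=-2 → after 1×micro: -66 ⇒ (c0=-2, c1=-66)
[Jacobi] macro 8: S0 reads c0=-2 → after 1×micro: -2; S1 reads c0=-2 → after 1×micro: -130 ⇒ (c0=-2, c1=-130)
[Jacobi] macro 9: S0 reads c0=-2 → after 1×micro: -2; S1 reads c0=-2 → after 1×micro: -258 ⇒ (c0=-2, c1=-258)
[Jacobi] macro 10: S0 reads c0=-2 → after 1×micro: -2; S1 reads c0=-2 → after 1×micro: -514 ⇒ (c0=-2, c1=-514)
[Gauss-Seidel] macro 1: S0 reads c0=3 → after 1×micro: -2; S1 reads c0=-2 → after 1×micro: 2 ⇒ (c0=-2, c1=2)
[Gauss-Seidel] macro 2: S0 reads c0=-2 → after 1×micro: -2; S1 reads c0=-2 → after 1×micro: 6 ⇒ (c0=-2, c1=6)
[Gauss-Seidel] macro 3: S0 reads c0=-2 → after 1×micro: -2; S1 reads c0=-2 → after 1×micro: 14 ⇒ (c0=-2, c1=14)
[Gauss-Seidel] macro 4: S0 reads c0=-2 → after 1×micro: -2; S1 reads c0=-2 → after 1×micro: 30 ⇒ (c0=-2, c1=30)
[Gauss-Seidel] macro 5: S0 reads c0=-2 → after 1×micro: -2; S1 reads c0=-2 → after 1×micro: 62 ⇒ (c0=-2, c1=62)
[Gauss-Seidel] macro 6: S0 reads c0=-2 → after 1×micro: -2; S1 reads c0=-2 → after 1×micro: 126 ⇒ (c0=-2, c1=126)
[Gauss-Seidel] macro 7: S0 reads c0=-2 → after 1×micro: -2; S1 reads c0=-2 → after 1×micro: 254 ⇒ (c0=-2, c1=254)
[Gauss-Seidel] macro 8: S0 reads c0=-2 → after 1×micro: -2; S1 reads c0=-2 → after 1×micro: 510 ⇒ (c0=-2, c1=510)
[Gauss-Seidel] macro 9: S0 reads c0=-2 → after 1×micro: -2; S1 reads c0=-2 → after 1×micro: 1022 ⇒ (c0=-2, c1=1022)
[Gauss-Seidel] macro 10: S0 reads c0=-2 → after 1×micro: -2; S1 reads c0=-2 → after 1×micro: 2046 ⇒ (c0=-2, c1=2046)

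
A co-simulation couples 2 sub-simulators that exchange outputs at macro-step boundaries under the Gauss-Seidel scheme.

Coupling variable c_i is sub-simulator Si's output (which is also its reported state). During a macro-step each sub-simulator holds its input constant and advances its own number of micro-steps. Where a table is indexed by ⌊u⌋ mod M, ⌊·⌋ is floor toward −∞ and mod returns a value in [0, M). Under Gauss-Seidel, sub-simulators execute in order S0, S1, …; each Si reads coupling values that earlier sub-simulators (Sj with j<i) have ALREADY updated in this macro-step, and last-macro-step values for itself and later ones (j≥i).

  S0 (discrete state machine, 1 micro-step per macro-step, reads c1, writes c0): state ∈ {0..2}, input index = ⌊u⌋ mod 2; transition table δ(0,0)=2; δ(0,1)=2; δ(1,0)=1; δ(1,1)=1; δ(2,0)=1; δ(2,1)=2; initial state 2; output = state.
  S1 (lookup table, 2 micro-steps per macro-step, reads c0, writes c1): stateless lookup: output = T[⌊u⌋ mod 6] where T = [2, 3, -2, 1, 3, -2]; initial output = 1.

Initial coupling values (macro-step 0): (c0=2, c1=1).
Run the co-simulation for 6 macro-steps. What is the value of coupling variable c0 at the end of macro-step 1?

c0 at macro-step 1 = 2

macro 1: S0 reads c1=1 → after 1×micro: 2; S1 reads c0=2 → after 2×micro: -2 ⇒ (c0=2, c1=-2)
macro 2: S0 reads c1=-2 → after 1×micro: 1; S1 reads c0=1 → after 2×micro: 3 ⇒ (c0=1, c1=3)
macro 3: S0 reads c1=3 → after 1×micro: 1; S1 reads c0=1 → after 2×micro: 3 ⇒ (c0=1, c1=3)
macro 4: S0 reads c1=3 → after 1×micro: 1; S1 reads c0=1 → after 2×micro: 3 ⇒ (c0=1, c1=3)
macro 5: S0 reads c1=3 → after 1×micro: 1; S1 reads c0=1 → after 2×micro: 3 ⇒ (c0=1, c1=3)
macro 6: S0 reads c1=3 → after 1×micro: 1; S1 reads c0=1 → after 2×micro: 3 ⇒ (c0=1, c1=3)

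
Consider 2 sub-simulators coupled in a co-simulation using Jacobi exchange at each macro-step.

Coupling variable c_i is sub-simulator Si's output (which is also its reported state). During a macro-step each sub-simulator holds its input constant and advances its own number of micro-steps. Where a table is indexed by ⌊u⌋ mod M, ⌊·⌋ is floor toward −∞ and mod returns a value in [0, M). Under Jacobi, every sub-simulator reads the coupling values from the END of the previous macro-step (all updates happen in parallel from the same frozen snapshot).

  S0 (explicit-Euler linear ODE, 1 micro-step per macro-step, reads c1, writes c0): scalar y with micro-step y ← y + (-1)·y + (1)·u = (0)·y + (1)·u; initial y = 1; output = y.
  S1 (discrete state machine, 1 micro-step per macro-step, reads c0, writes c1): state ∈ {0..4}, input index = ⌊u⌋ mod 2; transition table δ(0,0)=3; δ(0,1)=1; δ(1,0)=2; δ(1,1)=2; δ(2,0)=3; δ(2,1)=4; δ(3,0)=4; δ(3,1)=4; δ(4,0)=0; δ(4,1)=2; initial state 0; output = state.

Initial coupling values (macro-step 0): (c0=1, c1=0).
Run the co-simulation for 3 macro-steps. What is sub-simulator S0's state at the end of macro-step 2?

macro 1: S0 reads c1=0 → after 1×micro: 0; S1 reads c0=1 → after 1×micro: 1 ⇒ (c0=0, c1=1)
macro 2: S0 reads c1=1 → after 1×micro: 1; S1 reads c0=0 → after 1×micro: 2 ⇒ (c0=1, c1=2)
macro 3: S0 reads c1=2 → after 1×micro: 2; S1 reads c0=1 → after 1×micro: 4 ⇒ (c0=2, c1=4)

S0 state at macro-step 2 = 1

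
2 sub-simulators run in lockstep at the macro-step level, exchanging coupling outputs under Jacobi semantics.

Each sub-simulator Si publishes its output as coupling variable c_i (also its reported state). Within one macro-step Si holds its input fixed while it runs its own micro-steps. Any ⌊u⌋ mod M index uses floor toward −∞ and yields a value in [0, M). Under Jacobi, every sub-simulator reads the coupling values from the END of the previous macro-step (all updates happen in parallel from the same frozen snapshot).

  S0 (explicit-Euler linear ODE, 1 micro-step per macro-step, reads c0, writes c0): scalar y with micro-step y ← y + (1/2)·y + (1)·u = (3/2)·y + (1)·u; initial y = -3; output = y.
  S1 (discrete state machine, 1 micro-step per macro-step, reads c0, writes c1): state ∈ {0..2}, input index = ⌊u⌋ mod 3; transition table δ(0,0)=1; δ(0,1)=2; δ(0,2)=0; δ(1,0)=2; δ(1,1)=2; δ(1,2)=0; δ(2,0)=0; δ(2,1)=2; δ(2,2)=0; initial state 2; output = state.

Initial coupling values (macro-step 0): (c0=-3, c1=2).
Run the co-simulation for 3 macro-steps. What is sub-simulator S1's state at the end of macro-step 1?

macro 1: S0 reads c0=-3 → after 1×micro: -15/2; S1 reads c0=-3 → after 1×micro: 0 ⇒ (c0=-15/2, c1=0)
macro 2: S0 reads c0=-15/2 → after 1×micro: -75/4; S1 reads c0=-15/2 → after 1×micro: 2 ⇒ (c0=-75/4, c1=2)
macro 3: S0 reads c0=-75/4 → after 1×micro: -375/8; S1 reads c0=-75/4 → after 1×micro: 0 ⇒ (c0=-375/8, c1=0)

S1 state at macro-step 1 = 0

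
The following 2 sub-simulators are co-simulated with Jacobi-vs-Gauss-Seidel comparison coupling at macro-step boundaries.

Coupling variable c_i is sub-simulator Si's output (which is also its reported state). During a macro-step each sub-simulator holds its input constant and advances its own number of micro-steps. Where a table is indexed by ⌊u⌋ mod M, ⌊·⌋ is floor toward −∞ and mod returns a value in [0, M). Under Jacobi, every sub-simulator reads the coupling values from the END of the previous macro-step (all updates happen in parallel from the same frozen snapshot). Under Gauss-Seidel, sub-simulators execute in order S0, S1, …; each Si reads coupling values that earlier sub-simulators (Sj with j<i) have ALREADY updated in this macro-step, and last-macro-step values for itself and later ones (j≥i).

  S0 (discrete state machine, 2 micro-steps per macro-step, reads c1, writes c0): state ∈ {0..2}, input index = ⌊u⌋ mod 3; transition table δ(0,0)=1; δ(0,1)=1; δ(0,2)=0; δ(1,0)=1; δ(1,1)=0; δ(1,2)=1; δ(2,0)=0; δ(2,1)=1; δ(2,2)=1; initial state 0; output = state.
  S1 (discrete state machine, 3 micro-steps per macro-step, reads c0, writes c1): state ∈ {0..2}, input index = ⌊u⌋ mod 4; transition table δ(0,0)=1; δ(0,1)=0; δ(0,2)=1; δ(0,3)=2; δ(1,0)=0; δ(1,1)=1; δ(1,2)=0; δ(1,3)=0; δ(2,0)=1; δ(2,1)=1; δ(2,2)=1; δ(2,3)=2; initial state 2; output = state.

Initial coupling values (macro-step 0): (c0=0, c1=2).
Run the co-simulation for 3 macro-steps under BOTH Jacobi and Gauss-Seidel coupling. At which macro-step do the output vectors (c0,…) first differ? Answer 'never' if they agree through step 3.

[Jacobi] macro 1: S0 reads c1=2 → after 2×micro: 0; S1 reads c0=0 → after 3×micro: 1 ⇒ (c0=0, c1=1)
[Jacobi] macro 2: S0 reads c1=1 → after 2×micro: 0; S1 reads c0=0 → after 3×micro: 0 ⇒ (c0=0, c1=0)
[Jacobi] macro 3: S0 reads c1=0 → after 2×micro: 1; S1 reads c0=0 → after 3×micro: 1 ⇒ (c0=1, c1=1)
[Gauss-Seidel] macro 1: S0 reads c1=2 → after 2×micro: 0; S1 reads c0=0 → after 3×micro: 1 ⇒ (c0=0, c1=1)
[Gauss-Seidel] macro 2: S0 reads c1=1 → after 2×micro: 0; S1 reads c0=0 → after 3×micro: 0 ⇒ (c0=0, c1=0)
[Gauss-Seidel] macro 3: S0 reads c1=0 → after 2×micro: 1; S1 reads c0=1 → after 3×micro: 0 ⇒ (c0=1, c1=0)

first divergence at macro-step: 3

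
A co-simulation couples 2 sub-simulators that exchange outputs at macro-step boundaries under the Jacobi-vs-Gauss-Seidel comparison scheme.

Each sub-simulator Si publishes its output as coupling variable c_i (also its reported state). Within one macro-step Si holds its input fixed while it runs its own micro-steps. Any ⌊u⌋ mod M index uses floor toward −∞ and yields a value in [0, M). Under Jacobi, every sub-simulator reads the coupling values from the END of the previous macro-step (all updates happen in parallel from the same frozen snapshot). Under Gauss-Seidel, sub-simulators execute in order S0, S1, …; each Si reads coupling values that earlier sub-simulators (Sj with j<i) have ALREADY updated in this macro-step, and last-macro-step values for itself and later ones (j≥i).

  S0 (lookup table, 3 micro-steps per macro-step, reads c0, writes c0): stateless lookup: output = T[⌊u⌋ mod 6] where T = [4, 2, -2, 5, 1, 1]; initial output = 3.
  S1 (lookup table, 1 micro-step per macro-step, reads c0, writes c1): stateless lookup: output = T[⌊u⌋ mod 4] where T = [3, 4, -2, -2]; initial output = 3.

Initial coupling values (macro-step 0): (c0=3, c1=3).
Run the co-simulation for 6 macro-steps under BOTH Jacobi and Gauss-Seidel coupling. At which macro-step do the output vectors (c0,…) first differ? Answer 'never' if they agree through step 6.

first divergence at macro-step: 1

[Jacobi] macro 1: S0 reads c0=3 → after 3×micro: 5; S1 reads c0=3 → after 1×micro: -2 ⇒ (c0=5, c1=-2)
[Jacobi] macro 2: S0 reads c0=5 → after 3×micro: 1; S1 reads c0=5 → after 1×micro: 4 ⇒ (c0=1, c1=4)
[Jacobi] macro 3: S0 reads c0=1 → after 3×micro: 2; S1 reads c0=1 → after 1×micro: 4 ⇒ (c0=2, c1=4)
[Jacobi] macro 4: S0 reads c0=2 → after 3×micro: -2; S1 reads c0=2 → after 1×micro: -2 ⇒ (c0=-2, c1=-2)
[Jacobi] macro 5: S0 reads c0=-2 → after 3×micro: 1; S1 reads c0=-2 → after 1×micro: -2 ⇒ (c0=1, c1=-2)
[Jacobi] macro 6: S0 reads c0=1 → after 3×micro: 2; S1 reads c0=1 → after 1×micro: 4 ⇒ (c0=2, c1=4)
[Gauss-Seidel] macro 1: S0 reads c0=3 → after 3×micro: 5; S1 reads c0=5 → after 1×micro: 4 ⇒ (c0=5, c1=4)
[Gauss-Seidel] macro 2: S0 reads c0=5 → after 3×micro: 1; S1 reads c0=1 → after 1×micro: 4 ⇒ (c0=1, c1=4)
[Gauss-Seidel] macro 3: S0 reads c0=1 → after 3×micro: 2; S1 reads c0=2 → after 1×micro: -2 ⇒ (c0=2, c1=-2)
[Gauss-Seidel] macro 4: S0 reads c0=2 → after 3×micro: -2; S1 reads c0=-2 → after 1×micro: -2 ⇒ (c0=-2, c1=-2)
[Gauss-Seidel] macro 5: S0 reads c0=-2 → after 3×micro: 1; S1 reads c0=1 → after 1×micro: 4 ⇒ (c0=1, c1=4)
[Gauss-Seidel] macro 6: S0 reads c0=1 → after 3×micro: 2; S1 reads c0=2 → after 1×micro: -2 ⇒ (c0=2, c1=-2)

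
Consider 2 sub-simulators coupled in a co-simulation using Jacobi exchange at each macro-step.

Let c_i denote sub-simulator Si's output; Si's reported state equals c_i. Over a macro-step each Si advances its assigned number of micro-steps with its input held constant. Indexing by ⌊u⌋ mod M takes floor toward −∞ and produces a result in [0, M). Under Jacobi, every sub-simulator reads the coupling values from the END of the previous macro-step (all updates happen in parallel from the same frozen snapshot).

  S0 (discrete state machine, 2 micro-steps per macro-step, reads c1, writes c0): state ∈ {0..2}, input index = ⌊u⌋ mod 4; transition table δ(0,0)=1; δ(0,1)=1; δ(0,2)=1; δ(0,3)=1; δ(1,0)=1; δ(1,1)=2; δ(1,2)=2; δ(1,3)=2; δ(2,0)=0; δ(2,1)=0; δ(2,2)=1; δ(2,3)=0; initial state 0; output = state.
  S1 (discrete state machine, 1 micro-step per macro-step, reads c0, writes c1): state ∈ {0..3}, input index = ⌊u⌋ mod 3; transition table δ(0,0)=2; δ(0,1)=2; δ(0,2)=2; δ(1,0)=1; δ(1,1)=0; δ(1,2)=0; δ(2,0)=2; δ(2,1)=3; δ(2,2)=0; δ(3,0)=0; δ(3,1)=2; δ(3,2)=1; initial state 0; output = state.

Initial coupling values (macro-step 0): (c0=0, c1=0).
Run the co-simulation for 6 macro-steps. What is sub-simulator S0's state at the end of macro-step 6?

macro 1: S0 reads c1=0 → after 2×micro: 1; S1 reads c0=0 → after 1×micro: 2 ⇒ (c0=1, c1=2)
macro 2: S0 reads c1=2 → after 2×micro: 1; S1 reads c0=1 → after 1×micro: 3 ⇒ (c0=1, c1=3)
macro 3: S0 reads c1=3 → after 2×micro: 0; S1 reads c0=1 → after 1×micro: 2 ⇒ (c0=0, c1=2)
macro 4: S0 reads c1=2 → after 2×micro: 2; S1 reads c0=0 → after 1×micro: 2 ⇒ (c0=2, c1=2)
macro 5: S0 reads c1=2 → after 2×micro: 2; S1 reads c0=2 → after 1×micro: 0 ⇒ (c0=2, c1=0)
macro 6: S0 reads c1=0 → after 2×micro: 1; S1 reads c0=2 → after 1×micro: 2 ⇒ (c0=1, c1=2)

S0 state at macro-step 6 = 1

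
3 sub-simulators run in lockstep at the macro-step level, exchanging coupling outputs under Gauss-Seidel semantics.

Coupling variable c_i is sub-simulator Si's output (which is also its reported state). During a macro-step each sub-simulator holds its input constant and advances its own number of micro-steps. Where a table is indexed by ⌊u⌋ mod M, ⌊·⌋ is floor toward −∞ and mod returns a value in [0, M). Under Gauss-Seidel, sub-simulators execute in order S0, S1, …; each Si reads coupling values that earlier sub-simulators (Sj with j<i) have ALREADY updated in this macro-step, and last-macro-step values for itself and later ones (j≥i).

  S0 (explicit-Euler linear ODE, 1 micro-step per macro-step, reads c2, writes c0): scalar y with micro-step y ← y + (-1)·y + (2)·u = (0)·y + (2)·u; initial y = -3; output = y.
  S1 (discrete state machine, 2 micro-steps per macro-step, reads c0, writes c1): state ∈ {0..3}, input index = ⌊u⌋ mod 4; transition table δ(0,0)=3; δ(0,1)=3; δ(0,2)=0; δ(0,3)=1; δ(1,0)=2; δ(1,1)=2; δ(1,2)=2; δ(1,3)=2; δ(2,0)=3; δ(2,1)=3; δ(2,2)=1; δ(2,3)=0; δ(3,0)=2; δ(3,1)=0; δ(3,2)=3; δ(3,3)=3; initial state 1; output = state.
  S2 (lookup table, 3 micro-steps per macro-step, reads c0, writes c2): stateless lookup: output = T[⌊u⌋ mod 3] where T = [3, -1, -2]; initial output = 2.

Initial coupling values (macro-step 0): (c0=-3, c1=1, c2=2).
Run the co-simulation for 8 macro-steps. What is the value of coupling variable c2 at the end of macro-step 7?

c2 at macro-step 7 = -1

macro 1: S0 reads c2=2 → after 1×micro: 4; S1 reads c0=4 → after 2×micro: 3; S2 reads c0=4 → after 3×micro: -1 ⇒ (c0=4, c1=3, c2=-1)
macro 2: S0 reads c2=-1 → after 1×micro: -2; S1 reads c0=-2 → after 2×micro: 3; S2 reads c0=-2 → after 3×micro: -1 ⇒ (c0=-2, c1=3, c2=-1)
macro 3: S0 reads c2=-1 → after 1×micro: -2; S1 reads c0=-2 → after 2×micro: 3; S2 reads c0=-2 → after 3×micro: -1 ⇒ (c0=-2, c1=3, c2=-1)
macro 4: S0 reads c2=-1 → after 1×micro: -2; S1 reads c0=-2 → after 2×micro: 3; S2 reads c0=-2 → after 3×micro: -1 ⇒ (c0=-2, c1=3, c2=-1)
macro 5: S0 reads c2=-1 → after 1×micro: -2; S1 reads c0=-2 → after 2×micro: 3; S2 reads c0=-2 → after 3×micro: -1 ⇒ (c0=-2, c1=3, c2=-1)
macro 6: S0 reads c2=-1 → after 1×micro: -2; S1 reads c0=-2 → after 2×micro: 3; S2 reads c0=-2 → after 3×micro: -1 ⇒ (c0=-2, c1=3, c2=-1)
macro 7: S0 reads c2=-1 → after 1×micro: -2; S1 reads c0=-2 → after 2×micro: 3; S2 reads c0=-2 → after 3×micro: -1 ⇒ (c0=-2, c1=3, c2=-1)
macro 8: S0 reads c2=-1 → after 1×micro: -2; S1 reads c0=-2 → after 2×micro: 3; S2 reads c0=-2 → after 3×micro: -1 ⇒ (c0=-2, c1=3, c2=-1)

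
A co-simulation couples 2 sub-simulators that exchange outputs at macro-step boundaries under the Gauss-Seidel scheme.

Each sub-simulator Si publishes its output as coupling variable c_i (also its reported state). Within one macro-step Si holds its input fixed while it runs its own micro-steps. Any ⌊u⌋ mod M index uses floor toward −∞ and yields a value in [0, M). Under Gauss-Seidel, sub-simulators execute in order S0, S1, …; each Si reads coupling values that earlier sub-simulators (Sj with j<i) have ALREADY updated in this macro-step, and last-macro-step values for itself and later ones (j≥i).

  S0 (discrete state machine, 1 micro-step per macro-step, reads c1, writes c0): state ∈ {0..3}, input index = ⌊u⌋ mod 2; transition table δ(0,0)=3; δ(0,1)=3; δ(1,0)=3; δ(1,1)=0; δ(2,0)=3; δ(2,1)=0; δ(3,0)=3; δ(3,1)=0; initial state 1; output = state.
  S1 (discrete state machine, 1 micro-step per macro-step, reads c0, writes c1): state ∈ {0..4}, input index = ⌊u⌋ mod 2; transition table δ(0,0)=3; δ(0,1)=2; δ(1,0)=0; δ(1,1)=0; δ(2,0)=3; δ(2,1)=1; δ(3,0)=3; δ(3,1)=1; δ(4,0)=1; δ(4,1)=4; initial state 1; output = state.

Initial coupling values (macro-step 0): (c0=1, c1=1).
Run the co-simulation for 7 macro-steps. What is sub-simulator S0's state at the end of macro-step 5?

S0 state at macro-step 5 = 3

macro 1: S0 reads c1=1 → after 1×micro: 0; S1 reads c0=0 → after 1×micro: 0 ⇒ (c0=0, c1=0)
macro 2: S0 reads c1=0 → after 1×micro: 3; S1 reads c0=3 → after 1×micro: 2 ⇒ (c0=3, c1=2)
macro 3: S0 reads c1=2 → after 1×micro: 3; S1 reads c0=3 → after 1×micro: 1 ⇒ (c0=3, c1=1)
macro 4: S0 reads c1=1 → after 1×micro: 0; S1 reads c0=0 → after 1×micro: 0 ⇒ (c0=0, c1=0)
macro 5: S0 reads c1=0 → after 1×micro: 3; S1 reads c0=3 → after 1×micro: 2 ⇒ (c0=3, c1=2)
macro 6: S0 reads c1=2 → after 1×micro: 3; S1 reads c0=3 → after 1×micro: 1 ⇒ (c0=3, c1=1)
macro 7: S0 reads c1=1 → after 1×micro: 0; S1 reads c0=0 → after 1×micro: 0 ⇒ (c0=0, c1=0)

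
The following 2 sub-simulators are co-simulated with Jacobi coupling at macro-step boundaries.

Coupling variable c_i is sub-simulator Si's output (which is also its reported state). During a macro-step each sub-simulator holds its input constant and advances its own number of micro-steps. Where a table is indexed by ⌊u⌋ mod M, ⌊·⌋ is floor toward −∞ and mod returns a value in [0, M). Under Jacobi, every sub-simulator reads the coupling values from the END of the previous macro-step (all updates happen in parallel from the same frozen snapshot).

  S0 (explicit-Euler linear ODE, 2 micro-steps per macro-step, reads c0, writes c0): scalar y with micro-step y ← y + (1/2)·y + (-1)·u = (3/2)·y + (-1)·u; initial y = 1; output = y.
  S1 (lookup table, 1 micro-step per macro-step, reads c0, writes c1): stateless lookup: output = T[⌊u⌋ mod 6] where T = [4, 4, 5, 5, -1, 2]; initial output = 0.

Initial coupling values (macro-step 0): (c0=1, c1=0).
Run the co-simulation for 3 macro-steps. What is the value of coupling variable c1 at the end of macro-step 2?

macro 1: S0 reads c0=1 → after 2×micro: -1/4; S1 reads c0=1 → after 1×micro: 4 ⇒ (c0=-1/4, c1=4)
macro 2: S0 reads c0=-1/4 → after 2×micro: 1/16; S1 reads c0=-1/4 → after 1×micro: 2 ⇒ (c0=1/16, c1=2)
macro 3: S0 reads c0=1/16 → after 2×micro: -1/64; S1 reads c0=1/16 → after 1×micro: 4 ⇒ (c0=-1/64, c1=4)

c1 at macro-step 2 = 2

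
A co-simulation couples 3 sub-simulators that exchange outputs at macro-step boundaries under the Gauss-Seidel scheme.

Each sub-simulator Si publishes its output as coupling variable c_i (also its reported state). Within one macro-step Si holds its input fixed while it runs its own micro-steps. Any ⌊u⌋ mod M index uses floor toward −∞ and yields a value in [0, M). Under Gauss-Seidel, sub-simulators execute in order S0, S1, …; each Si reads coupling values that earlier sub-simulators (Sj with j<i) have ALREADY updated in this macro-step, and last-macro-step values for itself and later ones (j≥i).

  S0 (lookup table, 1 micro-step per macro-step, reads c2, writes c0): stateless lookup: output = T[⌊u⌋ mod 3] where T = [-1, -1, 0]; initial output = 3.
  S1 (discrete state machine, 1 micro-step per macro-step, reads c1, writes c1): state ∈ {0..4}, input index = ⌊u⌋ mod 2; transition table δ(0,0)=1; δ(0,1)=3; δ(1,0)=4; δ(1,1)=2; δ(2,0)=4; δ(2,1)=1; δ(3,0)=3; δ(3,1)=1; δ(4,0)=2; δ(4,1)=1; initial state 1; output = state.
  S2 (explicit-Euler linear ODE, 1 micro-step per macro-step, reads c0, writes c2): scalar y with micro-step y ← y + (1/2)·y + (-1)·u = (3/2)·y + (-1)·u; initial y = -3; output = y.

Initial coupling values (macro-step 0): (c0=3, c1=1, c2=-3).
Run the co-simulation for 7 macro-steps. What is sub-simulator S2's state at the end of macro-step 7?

S2 state at macro-step 7 = -3847/128

macro 1: S0 reads c2=-3 → after 1×micro: -1; S1 reads c1=1 → after 1×micro: 2; S2 reads c0=-1 → after 1×micro: -7/2 ⇒ (c0=-1, c1=2, c2=-7/2)
macro 2: S0 reads c2=-7/2 → after 1×micro: 0; S1 reads c1=2 → after 1×micro: 4; S2 reads c0=0 → after 1×micro: -21/4 ⇒ (c0=0, c1=4, c2=-21/4)
macro 3: S0 reads c2=-21/4 → after 1×micro: -1; S1 reads c1=4 → after 1×micro: 2; S2 reads c0=-1 → after 1×micro: -55/8 ⇒ (c0=-1, c1=2, c2=-55/8)
macro 4: S0 reads c2=-55/8 → after 1×micro: 0; S1 reads c1=2 → after 1×micro: 4; S2 reads c0=0 → after 1×micro: -165/16 ⇒ (c0=0, c1=4, c2=-165/16)
macro 5: S0 reads c2=-165/16 → after 1×micro: -1; S1 reads c1=4 → after 1×micro: 2; S2 reads c0=-1 → after 1×micro: -463/32 ⇒ (c0=-1, c1=2, c2=-463/32)
macro 6: S0 reads c2=-463/32 → after 1×micro: -1; S1 reads c1=2 → after 1×micro: 4; S2 reads c0=-1 → after 1×micro: -1325/64 ⇒ (c0=-1, c1=4, c2=-1325/64)
macro 7: S0 reads c2=-1325/64 → after 1×micro: -1; S1 reads c1=4 → after 1×micro: 2; S2 reads c0=-1 → after 1×micro: -3847/128 ⇒ (c0=-1, c1=2, c2=-3847/128)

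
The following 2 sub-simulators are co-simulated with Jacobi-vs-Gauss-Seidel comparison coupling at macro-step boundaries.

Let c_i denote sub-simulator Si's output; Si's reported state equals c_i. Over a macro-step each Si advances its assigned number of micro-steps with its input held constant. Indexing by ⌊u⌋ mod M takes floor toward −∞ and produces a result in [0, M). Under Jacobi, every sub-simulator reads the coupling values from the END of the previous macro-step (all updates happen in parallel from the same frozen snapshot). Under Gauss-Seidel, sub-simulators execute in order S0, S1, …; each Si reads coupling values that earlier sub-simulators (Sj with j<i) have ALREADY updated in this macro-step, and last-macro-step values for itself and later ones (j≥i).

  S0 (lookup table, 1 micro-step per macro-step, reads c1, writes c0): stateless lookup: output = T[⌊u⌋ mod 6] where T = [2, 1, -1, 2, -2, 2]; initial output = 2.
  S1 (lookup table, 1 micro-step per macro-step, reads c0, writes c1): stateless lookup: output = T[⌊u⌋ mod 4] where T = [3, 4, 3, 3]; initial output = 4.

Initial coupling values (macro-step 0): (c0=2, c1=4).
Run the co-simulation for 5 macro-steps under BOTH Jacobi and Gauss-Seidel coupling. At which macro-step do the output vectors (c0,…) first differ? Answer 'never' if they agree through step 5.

[Jacobi] macro 1: S0 reads c1=4 → after 1×micro: -2; S1 reads c0=2 → after 1×micro: 3 ⇒ (c0=-2, c1=3)
[Jacobi] macro 2: S0 reads c1=3 → after 1×micro: 2; S1 reads c0=-2 → after 1×micro: 3 ⇒ (c0=2, c1=3)
[Jacobi] macro 3: S0 reads c1=3 → after 1×micro: 2; S1 reads c0=2 → after 1×micro: 3 ⇒ (c0=2, c1=3)
[Jacobi] macro 4: S0 reads c1=3 → after 1×micro: 2; S1 reads c0=2 → after 1×micro: 3 ⇒ (c0=2, c1=3)
[Jacobi] macro 5: S0 reads c1=3 → after 1×micro: 2; S1 reads c0=2 → after 1×micro: 3 ⇒ (c0=2, c1=3)
[Gauss-Seidel] macro 1: S0 reads c1=4 → after 1×micro: -2; S1 reads c0=-2 → after 1×micro: 3 ⇒ (c0=-2, c1=3)
[Gauss-Seidel] macro 2: S0 reads c1=3 → after 1×micro: 2; S1 reads c0=2 → after 1×micro: 3 ⇒ (c0=2, c1=3)
[Gauss-Seidel] macro 3: S0 reads c1=3 → after 1×micro: 2; S1 reads c0=2 → after 1×micro: 3 ⇒ (c0=2, c1=3)
[Gauss-Seidel] macro 4: S0 reads c1=3 → after 1×micro: 2; S1 reads c0=2 → after 1×micro: 3 ⇒ (c0=2, c1=3)
[Gauss-Seidel] macro 5: S0 reads c1=3 → after 1×micro: 2; S1 reads c0=2 → after 1×micro: 3 ⇒ (c0=2, c1=3)

first divergence at macro-step: never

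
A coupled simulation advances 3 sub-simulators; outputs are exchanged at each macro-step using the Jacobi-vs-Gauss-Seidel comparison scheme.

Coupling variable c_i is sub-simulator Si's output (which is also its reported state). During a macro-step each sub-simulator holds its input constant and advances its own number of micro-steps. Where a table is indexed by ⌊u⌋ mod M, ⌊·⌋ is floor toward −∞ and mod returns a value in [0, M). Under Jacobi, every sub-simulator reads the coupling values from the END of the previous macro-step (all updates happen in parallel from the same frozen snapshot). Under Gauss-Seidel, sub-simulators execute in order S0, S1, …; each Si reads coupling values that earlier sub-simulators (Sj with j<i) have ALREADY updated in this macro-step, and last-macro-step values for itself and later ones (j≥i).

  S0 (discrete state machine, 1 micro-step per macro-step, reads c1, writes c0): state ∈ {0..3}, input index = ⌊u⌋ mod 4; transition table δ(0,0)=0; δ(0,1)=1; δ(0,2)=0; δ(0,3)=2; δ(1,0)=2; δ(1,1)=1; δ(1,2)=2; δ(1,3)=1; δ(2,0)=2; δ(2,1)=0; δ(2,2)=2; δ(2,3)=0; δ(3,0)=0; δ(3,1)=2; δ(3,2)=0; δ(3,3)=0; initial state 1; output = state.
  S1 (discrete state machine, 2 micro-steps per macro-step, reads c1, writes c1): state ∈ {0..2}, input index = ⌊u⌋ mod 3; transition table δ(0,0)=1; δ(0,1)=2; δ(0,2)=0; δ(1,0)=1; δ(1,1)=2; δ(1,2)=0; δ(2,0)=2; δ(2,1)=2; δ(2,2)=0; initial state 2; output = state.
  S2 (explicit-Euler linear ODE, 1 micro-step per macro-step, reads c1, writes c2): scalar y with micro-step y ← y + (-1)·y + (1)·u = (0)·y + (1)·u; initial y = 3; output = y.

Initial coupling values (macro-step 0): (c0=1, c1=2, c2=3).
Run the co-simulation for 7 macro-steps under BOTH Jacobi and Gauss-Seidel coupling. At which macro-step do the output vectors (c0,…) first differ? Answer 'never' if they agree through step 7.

[Jacobi] macro 1: S0 reads c1=2 → after 1×micro: 2; S1 reads c1=2 → after 2×micro: 0; S2 reads c1=2 → after 1×micro: 2 ⇒ (c0=2, c1=0, c2=2)
[Jacobi] macro 2: S0 reads c1=0 → after 1×micro: 2; S1 reads c1=0 → after 2×micro: 1; S2 reads c1=0 → after 1×micro: 0 ⇒ (c0=2, c1=1, c2=0)
[Jacobi] macro 3: S0 reads c1=1 → after 1×micro: 0; S1 reads c1=1 → after 2×micro: 2; S2 reads c1=1 → after 1×micro: 1 ⇒ (c0=0, c1=2, c2=1)
[Jacobi] macro 4: S0 reads c1=2 → after 1×micro: 0; S1 reads c1=2 → after 2×micro: 0; S2 reads c1=2 → after 1×micro: 2 ⇒ (c0=0, c1=0, c2=2)
[Jacobi] macro 5: S0 reads c1=0 → after 1×micro: 0; S1 reads c1=0 → after 2×micro: 1; S2 reads c1=0 → after 1×micro: 0 ⇒ (c0=0, c1=1, c2=0)
[Jacobi] macro 6: S0 reads c1=1 → after 1×micro: 1; S1 reads c1=1 → after 2×micro: 2; S2 reads c1=1 → after 1×micro: 1 ⇒ (c0=1, c1=2, c2=1)
[Jacobi] macro 7: S0 reads c1=2 → after 1×micro: 2; S1 reads c1=2 → after 2×micro: 0; S2 reads c1=2 → after 1×micro: 2 ⇒ (c0=2, c1=0, c2=2)
[Gauss-Seidel] macro 1: S0 reads c1=2 → after 1×micro: 2; S1 reads c1=2 → after 2×micro: 0; S2 reads c1=0 → after 1×micro: 0 ⇒ (c0=2, c1=0, c2=0)
[Gauss-Seidel] macro 2: S0 reads c1=0 → after 1×micro: 2; S1 reads c1=0 → after 2×micro: 1; S2 reads c1=1 → after 1×micro: 1 ⇒ (c0=2, c1=1, c2=1)
[Gauss-Seidel] macro 3: S0 reads c1=1 → after 1×micro: 0; S1 reads c1=1 → after 2×micro: 2; S2 reads c1=2 → after 1×micro: 2 ⇒ (c0=0, c1=2, c2=2)
[Gauss-Seidel] macro 4: S0 reads c1=2 → after 1×micro: 0; S1 reads c1=2 → after 2×micro: 0; S2 reads c1=0 → after 1×micro: 0 ⇒ (c0=0, c1=0, c2=0)
[Gauss-Seidel] macro 5: S0 reads c1=0 → after 1×micro: 0; S1 reads c1=0 → after 2×micro: 1; S2 reads c1=1 → after 1×micro: 1 ⇒ (c0=0, c1=1, c2=1)
[Gauss-Seidel] macro 6: S0 reads c1=1 → after 1×micro: 1; S1 reads c1=1 → after 2×micro: 2; S2 reads c1=2 → after 1×micro: 2 ⇒ (c0=1, c1=2, c2=2)
[Gauss-Seidel] macro 7: S0 reads c1=2 → after 1×micro: 2; S1 reads c1=2 → after 2×micro: 0; S2 reads c1=0 → after 1×micro: 0 ⇒ (c0=2, c1=0, c2=0)

first divergence at macro-step: 1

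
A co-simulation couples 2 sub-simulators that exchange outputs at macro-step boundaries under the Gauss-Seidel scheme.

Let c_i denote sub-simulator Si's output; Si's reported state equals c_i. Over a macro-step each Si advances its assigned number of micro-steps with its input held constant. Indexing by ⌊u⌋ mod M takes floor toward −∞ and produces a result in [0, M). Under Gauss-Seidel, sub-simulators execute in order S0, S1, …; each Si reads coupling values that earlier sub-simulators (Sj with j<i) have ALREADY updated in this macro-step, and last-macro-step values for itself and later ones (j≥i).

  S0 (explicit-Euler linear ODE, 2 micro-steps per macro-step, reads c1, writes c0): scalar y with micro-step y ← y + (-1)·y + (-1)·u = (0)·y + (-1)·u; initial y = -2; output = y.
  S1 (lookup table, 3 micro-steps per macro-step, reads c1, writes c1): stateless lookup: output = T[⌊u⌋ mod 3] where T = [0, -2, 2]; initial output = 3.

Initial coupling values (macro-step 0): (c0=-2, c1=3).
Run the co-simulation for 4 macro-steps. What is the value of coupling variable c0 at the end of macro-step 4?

c0 at macro-step 4 = 0

macro 1: S0 reads c1=3 → after 2×micro: -3; S1 reads c1=3 → after 3×micro: 0 ⇒ (c0=-3, c1=0)
macro 2: S0 reads c1=0 → after 2×micro: 0; S1 reads c1=0 → after 3×micro: 0 ⇒ (c0=0, c1=0)
macro 3: S0 reads c1=0 → after 2×micro: 0; S1 reads c1=0 → after 3×micro: 0 ⇒ (c0=0, c1=0)
macro 4: S0 reads c1=0 → after 2×micro: 0; S1 reads c1=0 → after 3×micro: 0 ⇒ (c0=0, c1=0)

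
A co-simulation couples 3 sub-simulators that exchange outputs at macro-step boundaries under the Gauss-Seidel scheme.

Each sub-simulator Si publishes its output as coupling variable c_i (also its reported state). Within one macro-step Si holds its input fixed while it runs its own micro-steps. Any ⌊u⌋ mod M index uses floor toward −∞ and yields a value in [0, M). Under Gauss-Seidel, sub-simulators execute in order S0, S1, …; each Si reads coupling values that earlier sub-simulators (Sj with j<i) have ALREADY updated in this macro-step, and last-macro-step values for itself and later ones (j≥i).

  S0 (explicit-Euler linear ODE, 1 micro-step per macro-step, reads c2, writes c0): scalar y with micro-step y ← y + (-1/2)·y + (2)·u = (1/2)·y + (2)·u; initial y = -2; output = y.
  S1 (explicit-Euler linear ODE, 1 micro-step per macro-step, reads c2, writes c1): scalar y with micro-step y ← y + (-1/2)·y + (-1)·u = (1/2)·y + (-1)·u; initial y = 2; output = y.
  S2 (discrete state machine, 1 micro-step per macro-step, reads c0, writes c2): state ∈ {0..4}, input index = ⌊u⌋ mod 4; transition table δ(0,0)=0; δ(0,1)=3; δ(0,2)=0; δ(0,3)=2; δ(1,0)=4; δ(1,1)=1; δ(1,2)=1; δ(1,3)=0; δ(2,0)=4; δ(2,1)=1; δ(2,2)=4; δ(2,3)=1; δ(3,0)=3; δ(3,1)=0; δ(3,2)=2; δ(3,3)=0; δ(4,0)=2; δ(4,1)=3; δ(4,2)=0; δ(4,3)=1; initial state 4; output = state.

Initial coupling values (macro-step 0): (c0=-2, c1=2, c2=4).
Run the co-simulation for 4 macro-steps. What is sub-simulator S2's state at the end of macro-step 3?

S2 state at macro-step 3 = 4

macro 1: S0 reads c2=4 → after 1×micro: 7; S1 reads c2=4 → after 1×micro: -3; S2 reads c0=7 → after 1×micro: 1 ⇒ (c0=7, c1=-3, c2=1)
macro 2: S0 reads c2=1 → after 1×micro: 11/2; S1 reads c2=1 → after 1×micro: -5/2; S2 reads c0=11/2 → after 1×micro: 1 ⇒ (c0=11/2, c1=-5/2, c2=1)
macro 3: S0 reads c2=1 → after 1×micro: 19/4; S1 reads c2=1 → after 1×micro: -9/4; S2 reads c0=19/4 → after 1×micro: 4 ⇒ (c0=19/4, c1=-9/4, c2=4)
macro 4: S0 reads c2=4 → after 1×micro: 83/8; S1 reads c2=4 → after 1×micro: -41/8; S2 reads c0=83/8 → after 1×micro: 0 ⇒ (c0=83/8, c1=-41/8, c2=0)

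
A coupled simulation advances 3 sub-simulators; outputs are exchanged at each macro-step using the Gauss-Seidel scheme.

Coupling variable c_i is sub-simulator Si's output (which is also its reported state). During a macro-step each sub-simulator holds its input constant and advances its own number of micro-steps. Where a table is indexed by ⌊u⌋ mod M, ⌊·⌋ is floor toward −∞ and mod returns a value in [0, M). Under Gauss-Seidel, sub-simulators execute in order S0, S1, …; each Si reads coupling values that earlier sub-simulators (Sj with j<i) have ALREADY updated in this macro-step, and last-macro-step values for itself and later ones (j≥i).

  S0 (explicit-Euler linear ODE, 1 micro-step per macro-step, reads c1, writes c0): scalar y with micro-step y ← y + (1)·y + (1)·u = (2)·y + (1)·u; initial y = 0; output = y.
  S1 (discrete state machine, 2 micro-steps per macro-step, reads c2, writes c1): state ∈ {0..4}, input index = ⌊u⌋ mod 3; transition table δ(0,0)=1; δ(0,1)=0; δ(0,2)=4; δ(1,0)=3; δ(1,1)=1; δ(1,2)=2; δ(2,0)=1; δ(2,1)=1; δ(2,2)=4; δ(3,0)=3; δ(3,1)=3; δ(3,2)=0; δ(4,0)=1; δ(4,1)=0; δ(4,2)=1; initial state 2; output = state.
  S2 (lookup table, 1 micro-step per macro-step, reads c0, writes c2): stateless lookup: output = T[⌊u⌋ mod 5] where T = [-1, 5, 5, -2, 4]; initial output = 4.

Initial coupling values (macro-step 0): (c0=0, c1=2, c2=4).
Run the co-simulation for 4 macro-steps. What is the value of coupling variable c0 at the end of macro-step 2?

macro 1: S0 reads c1=2 → after 1×micro: 2; S1 reads c2=4 → after 2×micro: 1; S2 reads c0=2 → after 1×micro: 5 ⇒ (c0=2, c1=1, c2=5)
macro 2: S0 reads c1=1 → after 1×micro: 5; S1 reads c2=5 → after 2×micro: 4; S2 reads c0=5 → after 1×micro: -1 ⇒ (c0=5, c1=4, c2=-1)
macro 3: S0 reads c1=4 → after 1×micro: 14; S1 reads c2=-1 → after 2×micro: 2; S2 reads c0=14 → after 1×micro: 4 ⇒ (c0=14, c1=2, c2=4)
macro 4: S0 reads c1=2 → after 1×micro: 30; S1 reads c2=4 → after 2×micro: 1; S2 reads c0=30 → after 1×micro: -1 ⇒ (c0=30, c1=1, c2=-1)

c0 at macro-step 2 = 5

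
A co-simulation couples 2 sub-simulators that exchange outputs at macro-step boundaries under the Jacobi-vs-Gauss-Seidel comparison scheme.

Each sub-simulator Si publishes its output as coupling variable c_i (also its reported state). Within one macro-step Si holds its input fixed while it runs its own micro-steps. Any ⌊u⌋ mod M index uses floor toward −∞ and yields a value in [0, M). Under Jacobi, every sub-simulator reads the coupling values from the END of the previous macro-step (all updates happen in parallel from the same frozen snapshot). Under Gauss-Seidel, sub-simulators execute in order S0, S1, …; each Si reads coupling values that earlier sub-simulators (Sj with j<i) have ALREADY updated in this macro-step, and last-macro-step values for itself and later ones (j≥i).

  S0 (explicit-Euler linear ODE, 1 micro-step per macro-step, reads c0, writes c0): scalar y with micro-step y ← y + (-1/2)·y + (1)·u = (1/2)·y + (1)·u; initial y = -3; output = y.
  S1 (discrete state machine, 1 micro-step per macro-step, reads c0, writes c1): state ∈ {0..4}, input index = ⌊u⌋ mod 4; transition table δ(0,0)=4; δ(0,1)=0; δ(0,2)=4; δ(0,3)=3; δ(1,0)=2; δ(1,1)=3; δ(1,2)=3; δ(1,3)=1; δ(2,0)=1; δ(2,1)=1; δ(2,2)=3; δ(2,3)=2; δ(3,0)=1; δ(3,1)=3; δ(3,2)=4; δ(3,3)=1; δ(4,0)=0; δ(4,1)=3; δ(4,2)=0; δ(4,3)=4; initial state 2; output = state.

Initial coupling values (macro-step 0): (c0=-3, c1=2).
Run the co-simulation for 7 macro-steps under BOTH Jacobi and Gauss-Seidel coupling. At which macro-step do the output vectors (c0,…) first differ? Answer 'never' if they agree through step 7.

[Jacobi] macro 1: S0 reads c0=-3 → after 1×micro: -9/2; S1 reads c0=-3 → after 1×micro: 1 ⇒ (c0=-9/2, c1=1)
[Jacobi] macro 2: S0 reads c0=-9/2 → after 1×micro: -27/4; S1 reads c0=-9/2 → after 1×micro: 1 ⇒ (c0=-27/4, c1=1)
[Jacobi] macro 3: S0 reads c0=-27/4 → after 1×micro: -81/8; S1 reads c0=-27/4 → after 1×micro: 3 ⇒ (c0=-81/8, c1=3)
[Jacobi] macro 4: S0 reads c0=-81/8 → after 1×micro: -243/16; S1 reads c0=-81/8 → after 1×micro: 3 ⇒ (c0=-243/16, c1=3)
[Jacobi] macro 5: S0 reads c0=-243/16 → after 1×micro: -729/32; S1 reads c0=-243/16 → after 1×micro: 1 ⇒ (c0=-729/32, c1=1)
[Jacobi] macro 6: S0 reads c0=-729/32 → after 1×micro: -2187/64; S1 reads c0=-729/32 → after 1×micro: 3 ⇒ (c0=-2187/64, c1=3)
[Jacobi] macro 7: S0 reads c0=-2187/64 → after 1×micro: -6561/128; S1 reads c0=-2187/64 → after 1×micro: 3 ⇒ (c0=-6561/128, c1=3)
[Gauss-Seidel] macro 1: S0 reads c0=-3 → after 1×micro: -9/2; S1 reads c0=-9/2 → after 1×micro: 2 ⇒ (c0=-9/2, c1=2)
[Gauss-Seidel] macro 2: S0 reads c0=-9/2 → after 1×micro: -27/4; S1 reads c0=-27/4 → after 1×micro: 1 ⇒ (c0=-27/4, c1=1)
[Gauss-Seidel] macro 3: S0 reads c0=-27/4 → after 1×micro: -81/8; S1 reads c0=-81/8 → after 1×micro: 3 ⇒ (c0=-81/8, c1=3)
[Gauss-Seidel] macro 4: S0 reads c0=-81/8 → after 1×micro: -243/16; S1 reads c0=-243/16 → after 1×micro: 1 ⇒ (c0=-243/16, c1=1)
[Gauss-Seidel] macro 5: S0 reads c0=-243/16 → after 1×micro: -729/32; S1 reads c0=-729/32 → after 1×micro: 3 ⇒ (c0=-729/32, c1=3)
[Gauss-Seidel] macro 6: S0 reads c0=-729/32 → after 1×micro: -2187/64; S1 reads c0=-2187/64 → after 1×micro: 3 ⇒ (c0=-2187/64, c1=3)
[Gauss-Seidel] macro 7: S0 reads c0=-2187/64 → after 1×micro: -6561/128; S1 reads c0=-6561/128 → after 1×micro: 1 ⇒ (c0=-6561/128, c1=1)

first divergence at macro-step: 1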